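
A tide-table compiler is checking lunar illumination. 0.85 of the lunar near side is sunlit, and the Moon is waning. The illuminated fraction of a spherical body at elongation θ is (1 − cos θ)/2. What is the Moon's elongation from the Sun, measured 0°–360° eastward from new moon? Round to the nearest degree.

Invert f = (1 − cos θ)/2 to get cos θ = 1 − 2(0.85) = -0.700, hence θ₀ = arccos -0.700 = 134.4°.
A waning Moon lies in 180°–360°, so θ = 360° − 134.4° = 225.6°.

226°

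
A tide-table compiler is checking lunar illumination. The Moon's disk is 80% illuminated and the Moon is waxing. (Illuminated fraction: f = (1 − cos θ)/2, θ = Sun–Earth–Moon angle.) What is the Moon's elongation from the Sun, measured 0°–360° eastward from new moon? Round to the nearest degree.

127°

Invert f = (1 − cos θ)/2 to get cos θ = 1 − 2(0.80) = -0.600, hence θ₀ = arccos -0.600 = 126.9°.
Waxing ⇒ before full, so θ = 126.9°.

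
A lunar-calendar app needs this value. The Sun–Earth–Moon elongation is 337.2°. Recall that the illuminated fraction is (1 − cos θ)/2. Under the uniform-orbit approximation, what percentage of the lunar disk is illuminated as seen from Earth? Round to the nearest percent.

f = (1 − cos 337.2°)/2 = (1 − 0.922)/2 ≈ 0.039, i.e. 4%.

4%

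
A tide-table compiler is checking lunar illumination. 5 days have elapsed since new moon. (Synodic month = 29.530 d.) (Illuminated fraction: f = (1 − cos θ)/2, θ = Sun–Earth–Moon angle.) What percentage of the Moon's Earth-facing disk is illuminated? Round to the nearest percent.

Phase angle: θ = 360°·(5 d)/(29.530 d) = 61.0°.
With cos θ = 0.485, the lit fraction is (1 − 0.485)/2 ≈ 0.257, so 26%.

26%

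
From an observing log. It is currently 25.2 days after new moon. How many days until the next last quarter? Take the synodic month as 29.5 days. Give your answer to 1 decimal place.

26.4 days

Last quarter occurs at elongation 270°, i.e. at age 29.5 × 270/360 = 22.125 d.
This lunation's last quarter (22.125 d) has passed, so add one period: 51.625 − 25.2 = 26.425 days.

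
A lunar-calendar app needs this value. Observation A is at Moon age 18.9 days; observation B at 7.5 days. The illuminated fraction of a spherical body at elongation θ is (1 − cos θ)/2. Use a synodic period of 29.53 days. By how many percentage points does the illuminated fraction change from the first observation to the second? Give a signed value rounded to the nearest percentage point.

-31 pp

First observation: θ = 360°·18.9/29.53 = 230.4°, so f = 0.819.
Second observation: θ = 91.4°, f = 0.512.
Δf = 0.512 − 0.819 = -0.306, i.e. -31 pp.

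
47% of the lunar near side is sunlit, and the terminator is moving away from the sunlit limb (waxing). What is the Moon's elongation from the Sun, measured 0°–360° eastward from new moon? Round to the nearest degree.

87°

Invert f = (1 − cos θ)/2 to get cos θ = 1 − 2(0.47) = 0.060, hence θ₀ = arccos 0.060 = 86.6°.
Waxing ⇒ before full, so θ = 86.6°.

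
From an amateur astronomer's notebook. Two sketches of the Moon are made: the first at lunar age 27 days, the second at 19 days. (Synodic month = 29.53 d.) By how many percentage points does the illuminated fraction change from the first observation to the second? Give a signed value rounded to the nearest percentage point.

First observation: θ = 360°·27/29.53 = 329.2°, so f = 0.071.
Second observation: θ = 231.6°, f = 0.810.
Δf = 0.810 − 0.071 = +0.740, i.e. +74 pp.

+74 percentage points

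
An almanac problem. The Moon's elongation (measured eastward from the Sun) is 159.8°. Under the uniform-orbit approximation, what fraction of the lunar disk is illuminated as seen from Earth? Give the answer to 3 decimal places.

cos 159.8° = (-0.938), so f = (1 − (-0.938))/2 = 0.969.

0.969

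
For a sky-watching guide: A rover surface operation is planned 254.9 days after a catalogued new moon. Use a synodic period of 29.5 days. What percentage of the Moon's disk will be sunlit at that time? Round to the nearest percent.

254.9/29.5 = 8.641 lunations, so 8 complete cycles and 18.90 d into the next.
The Moon has covered 18.90/29.5 of its cycle, so θ ≈ 360° × 18.90/29.5 = 230.6°.
cos 230.6° = (-0.634), so f = (1 − (-0.634))/2 = 0.817, so 82%.

82%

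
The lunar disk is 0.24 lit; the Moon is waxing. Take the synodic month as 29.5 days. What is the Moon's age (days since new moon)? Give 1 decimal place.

4.8 days

cos θ = 1 − 2f = 0.520, giving a principal value of 58.7°.
The Moon is waxing (0°–180°), so θ = 58.7° directly.
At 360°/29.5 d per day, 58.7° corresponds to 4.81 days.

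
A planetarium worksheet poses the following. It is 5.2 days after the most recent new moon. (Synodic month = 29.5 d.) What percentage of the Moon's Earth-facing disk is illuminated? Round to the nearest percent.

The Moon has covered 5.2/29.5 of its cycle, so θ ≈ 360° × 5.2/29.5 = 63.5°.
cos 63.5° = 0.447, so f = (1 − 0.447)/2 = 0.277, so 28%.

28%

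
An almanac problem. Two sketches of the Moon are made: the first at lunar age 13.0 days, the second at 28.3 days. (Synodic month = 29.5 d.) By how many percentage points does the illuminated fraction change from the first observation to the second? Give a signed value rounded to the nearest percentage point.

-95 percentage points

First observation: θ = 360°·13.0/29.5 = 158.6°, so f = 0.966.
Second observation: θ = 345.4°, f = 0.016.
Δf = 0.016 − 0.966 = -0.949, i.e. -95 pp.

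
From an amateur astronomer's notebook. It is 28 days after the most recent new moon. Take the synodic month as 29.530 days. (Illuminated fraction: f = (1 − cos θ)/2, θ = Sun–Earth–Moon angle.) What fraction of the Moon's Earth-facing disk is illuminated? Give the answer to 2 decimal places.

Phase angle: θ = 360°·(28 d)/(29.530 d) = 341.3°.
With cos θ = 0.947, the lit fraction is (1 − 0.947)/2 ≈ 0.026.

0.03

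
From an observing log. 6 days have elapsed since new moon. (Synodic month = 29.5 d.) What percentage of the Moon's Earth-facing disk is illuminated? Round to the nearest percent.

Phase angle: θ = 360°·(6 d)/(29.5 d) = 73.2°.
Illuminated fraction = (1 − cos 73.2°)/2 = (1 − 0.289)/2 ≈ 0.356, so 36%.

36%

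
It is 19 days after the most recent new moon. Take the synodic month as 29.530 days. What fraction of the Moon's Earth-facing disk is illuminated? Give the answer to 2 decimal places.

Elongation θ = 360° × 19/29.530 ≈ 231.6°.
Illuminated fraction = (1 − cos 231.6°)/2 = (1 − (-0.621))/2 ≈ 0.810.

0.81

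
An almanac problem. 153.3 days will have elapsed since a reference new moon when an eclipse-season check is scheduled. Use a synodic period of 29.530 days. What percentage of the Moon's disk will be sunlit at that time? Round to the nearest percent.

32%

Reduce mod P: 153.3 − 5×29.530 = 5.65 d into the current lunation.
Elongation θ = 360° × 5.65/29.530 ≈ 68.9°.
Illuminated fraction = (1 − cos 68.9°)/2 = (1 − 0.360)/2 ≈ 0.320, so 32%.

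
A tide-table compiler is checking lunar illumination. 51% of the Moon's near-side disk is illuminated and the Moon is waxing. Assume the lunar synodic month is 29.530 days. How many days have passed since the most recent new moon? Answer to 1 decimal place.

From f = (1 − cos θ)/2: cos θ = 1 − 2×0.51 = -0.020; arccos → 91.1°.
Waxing ⇒ before full, so θ = 91.1°.
Age = 29.530 × 91.1°/360° ≈ 7.48 days.

7.5 days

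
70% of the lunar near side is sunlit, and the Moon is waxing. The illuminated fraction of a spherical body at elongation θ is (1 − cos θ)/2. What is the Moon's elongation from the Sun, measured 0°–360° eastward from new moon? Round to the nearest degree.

cos θ = 1 − 2f = -0.400, giving a principal value of 113.6°.
Waxing ⇒ before full, so θ = 113.6°.

114°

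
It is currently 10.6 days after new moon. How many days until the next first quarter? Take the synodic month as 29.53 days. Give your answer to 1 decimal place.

First quarter is 0.25 of the way through the cycle: age 0.25 × 29.53 = 7.383 d.
This lunation's first quarter (7.383 d) has passed, so add one period: 36.913 − 10.6 = 26.313 days.

26.3 days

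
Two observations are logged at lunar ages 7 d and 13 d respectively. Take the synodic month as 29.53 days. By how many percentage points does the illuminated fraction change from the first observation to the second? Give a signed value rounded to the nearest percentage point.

+51 pp

θ₁ = 360° × 7/29.53 = 85.3°, f₁ = (1 − cos θ₁)/2 = 0.459.
θ₂ = 360° × 13/29.53 = 158.5°, f₂ = (1 − cos θ₂)/2 = 0.965.
Change = f₂ − f₁ = +0.506 → +51 percentage points.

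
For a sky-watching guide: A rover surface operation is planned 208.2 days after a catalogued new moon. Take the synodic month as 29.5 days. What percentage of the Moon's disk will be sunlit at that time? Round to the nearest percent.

3%

Reduce mod P: 208.2 − 7×29.5 = 1.70 d into the current lunation.
Elongation θ = 360° × 1.70/29.5 ≈ 20.7°.
With cos θ = 0.935, the lit fraction is (1 − 0.935)/2 ≈ 0.032, so 3%.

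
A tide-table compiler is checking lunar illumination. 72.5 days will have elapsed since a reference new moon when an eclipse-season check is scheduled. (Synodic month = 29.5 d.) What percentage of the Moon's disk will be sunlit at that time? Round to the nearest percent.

98%

72.5/29.5 = 2.458 lunations, so 2 complete cycles and 13.50 d into the next.
Phase angle: θ = 360°·(13.50 d)/(29.5 d) = 164.7°.
Illuminated fraction = (1 − cos 164.7°)/2 = (1 − (-0.965))/2 ≈ 0.982, so 98%.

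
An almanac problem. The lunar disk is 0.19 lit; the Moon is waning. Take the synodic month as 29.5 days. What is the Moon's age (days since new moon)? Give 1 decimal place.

25.3 days

Invert f = (1 − cos θ)/2 to get cos θ = 1 − 2(0.19) = 0.620, hence θ₀ = arccos 0.620 = 51.7°.
Waning ⇒ past full, so θ = 360° − 51.7° = 308.3°.
That fraction of the synodic month is 308.3/360 × 29.5 d ≈ 25.26 d.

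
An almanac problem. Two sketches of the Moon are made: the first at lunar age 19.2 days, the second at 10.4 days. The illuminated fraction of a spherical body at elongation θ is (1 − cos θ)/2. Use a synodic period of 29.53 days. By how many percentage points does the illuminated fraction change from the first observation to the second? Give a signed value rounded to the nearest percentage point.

+1 percentage points

θ₁ = 360° × 19.2/29.53 = 234.1°, f₁ = (1 − cos θ₁)/2 = 0.793.
θ₂ = 360° × 10.4/29.53 = 126.8°, f₂ = (1 − cos θ₂)/2 = 0.799.
Change = f₂ − f₁ = +0.006 → +1 percentage points.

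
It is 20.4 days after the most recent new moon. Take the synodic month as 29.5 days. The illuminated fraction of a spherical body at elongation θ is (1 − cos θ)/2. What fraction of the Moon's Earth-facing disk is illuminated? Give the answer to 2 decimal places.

0.68

Elongation θ = 360° × 20.4/29.5 ≈ 248.9°.
With cos θ = (-0.359), the lit fraction is (1 − (-0.359))/2 ≈ 0.680.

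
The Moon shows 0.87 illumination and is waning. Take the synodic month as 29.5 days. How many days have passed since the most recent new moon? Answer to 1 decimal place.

From f = (1 − cos θ)/2: cos θ = 1 − 2×0.87 = -0.740; arccos → 137.7°.
Since the Moon is past full (waning), take the reflex angle: θ = 360° − 137.7° = 222.3°.
That fraction of the synodic month is 222.3/360 × 29.5 d ≈ 18.21 d.

18.2 days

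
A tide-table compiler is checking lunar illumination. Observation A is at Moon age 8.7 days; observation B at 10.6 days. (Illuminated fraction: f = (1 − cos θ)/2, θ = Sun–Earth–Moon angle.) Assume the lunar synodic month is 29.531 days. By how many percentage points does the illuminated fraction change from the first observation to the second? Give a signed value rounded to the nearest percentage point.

+18 percentage points

θ₁ = 360° × 8.7/29.531 = 106.1°, f₁ = (1 − cos θ₁)/2 = 0.638.
θ₂ = 360° × 10.6/29.531 = 129.2°, f₂ = (1 − cos θ₂)/2 = 0.816.
Change = f₂ − f₁ = +0.178 → +18 percentage points.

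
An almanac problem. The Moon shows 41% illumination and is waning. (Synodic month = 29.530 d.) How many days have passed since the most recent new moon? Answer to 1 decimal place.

cos θ = 1 − 2f = 0.180, giving a principal value of 79.6°.
A waning Moon lies in 180°–360°, so θ = 360° − 79.6° = 280.4°.
That fraction of the synodic month is 280.4/360 × 29.530 d ≈ 23.00 d.

23.0 days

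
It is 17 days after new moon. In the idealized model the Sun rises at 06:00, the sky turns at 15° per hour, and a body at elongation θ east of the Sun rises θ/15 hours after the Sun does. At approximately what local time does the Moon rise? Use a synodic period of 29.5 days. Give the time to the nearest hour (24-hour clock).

Phase angle: θ = 360°·(17 d)/(29.5 d) = 207.5°.
The Moon trails the Sun by θ/15 = 207.5/15 ≈ 13.83 hours.
06:00 + 13.83 h ≈ 19:50 → 20:00 to the nearest hour.

20:00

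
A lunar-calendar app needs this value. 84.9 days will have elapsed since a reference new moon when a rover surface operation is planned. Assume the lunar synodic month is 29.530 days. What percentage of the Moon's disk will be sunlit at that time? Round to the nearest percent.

15%

Reduce mod P: 84.9 − 2×29.530 = 25.84 d into the current lunation.
Phase angle: θ = 360°·(25.84 d)/(29.530 d) = 315.0°.
With cos θ = 0.707, the lit fraction is (1 − 0.707)/2 ≈ 0.146, so 15%.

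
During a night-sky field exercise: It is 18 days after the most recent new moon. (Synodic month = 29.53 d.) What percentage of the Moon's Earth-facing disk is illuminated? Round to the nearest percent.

89%

Elongation θ = 360° × 18/29.53 ≈ 219.4°.
With cos θ = (-0.772), the lit fraction is (1 − (-0.772))/2 ≈ 0.886, so 89%.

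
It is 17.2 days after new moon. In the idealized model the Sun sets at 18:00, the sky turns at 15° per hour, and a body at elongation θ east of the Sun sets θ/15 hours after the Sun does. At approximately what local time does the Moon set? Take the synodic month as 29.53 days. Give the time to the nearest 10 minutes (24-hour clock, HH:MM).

08:00

Phase angle: θ = 360°·(17.2 d)/(29.53 d) = 209.7°.
Delay after the Sun = 209.7° / (15°/h) ≈ 13.98 h.
18:00 + 13.979 h ≈ 07:59 → 08:00 to the nearest ten minutes.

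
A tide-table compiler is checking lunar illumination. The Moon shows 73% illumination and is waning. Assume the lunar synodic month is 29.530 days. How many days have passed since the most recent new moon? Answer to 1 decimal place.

cos θ = 1 − 2f = -0.460, giving a principal value of 117.4°.
Waning ⇒ past full, so θ = 360° − 117.4° = 242.6°.
At 360°/29.530 d per day, 242.6° corresponds to 19.90 days.

19.9 days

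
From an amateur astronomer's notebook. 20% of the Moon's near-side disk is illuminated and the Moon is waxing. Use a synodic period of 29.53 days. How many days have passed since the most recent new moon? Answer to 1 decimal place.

4.4 days

From f = (1 − cos θ)/2: cos θ = 1 − 2×0.20 = 0.600; arccos → 53.1°.
The Moon is waxing (0°–180°), so θ = 53.1° directly.
Age = 29.53 × 53.1°/360° ≈ 4.36 days.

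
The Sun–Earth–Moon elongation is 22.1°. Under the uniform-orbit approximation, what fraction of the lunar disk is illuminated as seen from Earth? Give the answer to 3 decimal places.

0.037

cos 22.1° = 0.927, so f = (1 − 0.927)/2 = 0.037.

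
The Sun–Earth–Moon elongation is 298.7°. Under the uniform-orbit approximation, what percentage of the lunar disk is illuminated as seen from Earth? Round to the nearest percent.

26%

f = (1 − cos 298.7°)/2 = (1 − 0.480)/2 ≈ 0.260, i.e. 26%.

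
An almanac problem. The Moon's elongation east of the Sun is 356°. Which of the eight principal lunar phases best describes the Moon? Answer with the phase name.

356° lies in the new moon sector of the 8-phase cycle.

new moon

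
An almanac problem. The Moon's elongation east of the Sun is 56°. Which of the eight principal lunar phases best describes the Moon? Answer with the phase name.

56° lies in the waxing crescent sector of the 8-phase cycle.

waxing crescent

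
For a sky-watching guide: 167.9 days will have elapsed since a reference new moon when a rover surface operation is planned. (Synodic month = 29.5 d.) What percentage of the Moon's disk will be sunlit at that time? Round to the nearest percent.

167.9 d spans 5 complete synodic months (5 × 29.5 = 147.50 d) plus 20.40 d.
Elongation θ = 360° × 20.40/29.5 ≈ 248.9°.
With cos θ = (-0.359), the lit fraction is (1 − (-0.359))/2 ≈ 0.680, so 68%.

68%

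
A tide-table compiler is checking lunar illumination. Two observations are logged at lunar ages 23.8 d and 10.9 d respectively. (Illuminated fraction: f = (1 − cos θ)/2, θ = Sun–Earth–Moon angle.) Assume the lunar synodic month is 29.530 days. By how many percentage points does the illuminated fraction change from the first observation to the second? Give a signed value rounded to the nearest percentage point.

θ₁ = 360° × 23.8/29.530 = 290.1°, f₁ = (1 − cos θ₁)/2 = 0.328.
θ₂ = 360° × 10.9/29.530 = 132.9°, f₂ = (1 − cos θ₂)/2 = 0.840.
Change = f₂ − f₁ = +0.512 → +51 percentage points.

+51 percentage points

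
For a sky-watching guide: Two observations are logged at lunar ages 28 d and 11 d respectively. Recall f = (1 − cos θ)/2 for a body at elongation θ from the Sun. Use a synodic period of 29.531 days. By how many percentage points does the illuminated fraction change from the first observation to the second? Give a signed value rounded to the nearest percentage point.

θ₁ = 360° × 28/29.531 = 341.3°, f₁ = (1 − cos θ₁)/2 = 0.026.
θ₂ = 360° × 11/29.531 = 134.1°, f₂ = (1 − cos θ₂)/2 = 0.848.
Change = f₂ − f₁ = +0.822 → +82 percentage points.

+82 pp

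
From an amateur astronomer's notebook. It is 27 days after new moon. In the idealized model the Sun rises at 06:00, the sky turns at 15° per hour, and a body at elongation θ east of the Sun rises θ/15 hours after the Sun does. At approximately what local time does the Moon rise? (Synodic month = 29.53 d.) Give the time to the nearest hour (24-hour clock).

The Moon has covered 27/29.53 of its cycle, so θ ≈ 360° × 27/29.53 = 329.2°.
Delay after the Sun = 329.2° / (15°/h) ≈ 21.94 h.
06:00 + 21.94 h ≈ 03:57 → 04:00 to the nearest hour.

04:00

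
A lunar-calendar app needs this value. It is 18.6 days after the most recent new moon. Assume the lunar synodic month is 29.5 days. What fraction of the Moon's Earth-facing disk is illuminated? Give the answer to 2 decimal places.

Elongation θ = 360° × 18.6/29.5 ≈ 227.0°.
With cos θ = (-0.682), the lit fraction is (1 − (-0.682))/2 ≈ 0.841.

0.84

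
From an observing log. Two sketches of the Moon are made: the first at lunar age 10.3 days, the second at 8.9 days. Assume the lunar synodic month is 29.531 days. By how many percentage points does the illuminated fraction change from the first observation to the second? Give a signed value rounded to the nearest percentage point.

First observation: θ = 360°·10.3/29.531 = 125.6°, so f = 0.791.
Second observation: θ = 108.5°, f = 0.659.
Δf = 0.659 − 0.791 = -0.132, i.e. -13 pp.

-13 pp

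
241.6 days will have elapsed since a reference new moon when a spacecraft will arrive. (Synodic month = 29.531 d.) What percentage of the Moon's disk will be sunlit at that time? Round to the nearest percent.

Reduce mod P: 241.6 − 8×29.531 = 5.35 d into the current lunation.
Phase angle: θ = 360°·(5.35 d)/(29.531 d) = 65.2°.
With cos θ = 0.419, the lit fraction is (1 − 0.419)/2 ≈ 0.291, so 29%.

29%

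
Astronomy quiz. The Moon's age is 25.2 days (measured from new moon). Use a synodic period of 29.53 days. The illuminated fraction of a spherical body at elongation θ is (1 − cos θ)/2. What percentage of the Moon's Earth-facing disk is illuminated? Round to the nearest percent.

The Moon has covered 25.2/29.53 of its cycle, so θ ≈ 360° × 25.2/29.53 = 307.2°.
With cos θ = 0.605, the lit fraction is (1 − 0.605)/2 ≈ 0.198, so 20%.

20%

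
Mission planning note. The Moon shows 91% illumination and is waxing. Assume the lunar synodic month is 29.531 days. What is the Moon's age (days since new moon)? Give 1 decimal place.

11.9 days

From f = (1 − cos θ)/2: cos θ = 1 − 2×0.91 = -0.820; arccos → 145.1°.
Before full moon the principal value applies: θ = 145.1°.
That fraction of the synodic month is 145.1/360 × 29.531 d ≈ 11.90 d.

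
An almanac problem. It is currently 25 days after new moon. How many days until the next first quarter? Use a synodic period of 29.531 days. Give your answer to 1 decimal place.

11.9 days

First quarter is 0.25 of the way through the cycle: age 0.25 × 29.531 = 7.383 d.
This lunation's first quarter (7.383 d) has passed, so add one period: 36.914 − 25 = 11.914 days.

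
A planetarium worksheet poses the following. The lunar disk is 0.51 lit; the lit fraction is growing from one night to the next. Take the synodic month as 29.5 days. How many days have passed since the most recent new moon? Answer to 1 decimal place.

Invert f = (1 − cos θ)/2 to get cos θ = 1 − 2(0.51) = -0.020, hence θ₀ = arccos -0.020 = 91.1°.
Waxing ⇒ before full, so θ = 91.1°.
That fraction of the synodic month is 91.1/360 × 29.5 d ≈ 7.47 d.

7.5 days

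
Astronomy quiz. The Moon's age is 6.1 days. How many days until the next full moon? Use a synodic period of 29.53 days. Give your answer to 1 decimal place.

8.7 days

Full moon is 0.5 of the way through the cycle: age 0.5 × 29.53 = 14.765 d.
So 8.665 days remain (14.765 − 6.1).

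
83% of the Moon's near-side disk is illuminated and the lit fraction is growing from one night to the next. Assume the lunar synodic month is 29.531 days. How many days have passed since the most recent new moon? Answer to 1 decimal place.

Invert f = (1 − cos θ)/2 to get cos θ = 1 − 2(0.83) = -0.660, hence θ₀ = arccos -0.660 = 131.3°.
Waxing ⇒ before full, so θ = 131.3°.
Age = 29.531 × 131.3°/360° ≈ 10.77 days.

10.8 days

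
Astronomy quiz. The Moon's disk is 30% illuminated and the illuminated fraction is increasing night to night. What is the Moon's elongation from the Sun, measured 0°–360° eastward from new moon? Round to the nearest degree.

66°

cos θ = 1 − 2f = 0.400, giving a principal value of 66.4°.
Before full moon the principal value applies: θ = 66.4°.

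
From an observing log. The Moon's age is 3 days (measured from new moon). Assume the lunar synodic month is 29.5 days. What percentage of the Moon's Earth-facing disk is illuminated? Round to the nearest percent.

10%

Phase angle: θ = 360°·(3 d)/(29.5 d) = 36.6°.
cos 36.6° = 0.803, so f = (1 − 0.803)/2 = 0.099, so 10%.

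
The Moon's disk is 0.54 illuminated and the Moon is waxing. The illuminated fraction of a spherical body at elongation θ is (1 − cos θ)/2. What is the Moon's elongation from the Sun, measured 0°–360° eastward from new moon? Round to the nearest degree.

95°

Invert f = (1 − cos θ)/2 to get cos θ = 1 − 2(0.54) = -0.080, hence θ₀ = arccos -0.080 = 94.6°.
Before full moon the principal value applies: θ = 94.6°.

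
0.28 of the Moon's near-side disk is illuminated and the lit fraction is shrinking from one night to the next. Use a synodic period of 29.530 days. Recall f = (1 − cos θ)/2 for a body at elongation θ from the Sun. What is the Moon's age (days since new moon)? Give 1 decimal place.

From f = (1 − cos θ)/2: cos θ = 1 − 2×0.28 = 0.440; arccos → 63.9°.
Waning ⇒ past full, so θ = 360° − 63.9° = 296.1°.
Age = 29.530 × 296.1°/360° ≈ 24.29 days.

24.3 days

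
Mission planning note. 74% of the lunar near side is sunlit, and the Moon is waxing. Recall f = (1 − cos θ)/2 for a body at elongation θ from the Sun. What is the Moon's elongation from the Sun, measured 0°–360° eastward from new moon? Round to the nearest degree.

119°

From f = (1 − cos θ)/2: cos θ = 1 − 2×0.74 = -0.480; arccos → 118.7°.
Before full moon the principal value applies: θ = 118.7°.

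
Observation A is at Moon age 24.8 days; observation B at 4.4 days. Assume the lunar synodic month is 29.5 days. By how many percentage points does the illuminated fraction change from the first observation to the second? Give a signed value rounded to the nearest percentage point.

θ₁ = 360° × 24.8/29.5 = 302.6°, f₁ = (1 − cos θ₁)/2 = 0.230.
θ₂ = 360° × 4.4/29.5 = 53.7°, f₂ = (1 − cos θ₂)/2 = 0.204.
Change = f₂ − f₁ = -0.026 → -3 percentage points.

-3 percentage points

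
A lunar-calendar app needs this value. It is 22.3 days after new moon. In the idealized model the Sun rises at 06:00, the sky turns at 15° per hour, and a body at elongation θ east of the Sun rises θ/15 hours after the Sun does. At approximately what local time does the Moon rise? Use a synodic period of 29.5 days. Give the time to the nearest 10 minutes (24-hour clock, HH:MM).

00:10

The Moon has covered 22.3/29.5 of its cycle, so θ ≈ 360° × 22.3/29.5 = 272.1°.
At 15° of sky rotation per hour, 272.1° corresponds to a 18.14 h lag.
06:00 + 18.142 h ≈ 00:09 → 00:10 to the nearest ten minutes.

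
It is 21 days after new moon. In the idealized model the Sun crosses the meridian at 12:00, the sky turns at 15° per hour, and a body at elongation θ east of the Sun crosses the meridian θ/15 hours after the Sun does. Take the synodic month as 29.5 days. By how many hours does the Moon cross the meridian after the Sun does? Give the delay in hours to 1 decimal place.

17.1 h

Phase angle: θ = 360°·(21 d)/(29.5 d) = 256.3°.
The Moon trails the Sun by θ/15 = 256.3/15 ≈ 17.08 hours.
So the Moon crosses the meridian 17.08 h after the Sun.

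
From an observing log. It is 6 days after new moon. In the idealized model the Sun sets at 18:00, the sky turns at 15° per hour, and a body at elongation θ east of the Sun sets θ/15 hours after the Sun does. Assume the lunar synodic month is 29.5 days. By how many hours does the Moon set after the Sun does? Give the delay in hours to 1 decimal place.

Elongation θ = 360° × 6/29.5 ≈ 73.2°.
At 15° of sky rotation per hour, 73.2° corresponds to a 4.88 h lag.
So the Moon sets 4.88 h after the Sun.

4.9 h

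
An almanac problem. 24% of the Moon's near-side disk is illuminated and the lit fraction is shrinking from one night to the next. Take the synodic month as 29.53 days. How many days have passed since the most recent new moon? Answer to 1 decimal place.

24.7 days

Invert f = (1 − cos θ)/2 to get cos θ = 1 − 2(0.24) = 0.520, hence θ₀ = arccos 0.520 = 58.7°.
A waning Moon lies in 180°–360°, so θ = 360° − 58.7° = 301.3°.
Age = 29.53 × 301.3°/360° ≈ 24.72 days.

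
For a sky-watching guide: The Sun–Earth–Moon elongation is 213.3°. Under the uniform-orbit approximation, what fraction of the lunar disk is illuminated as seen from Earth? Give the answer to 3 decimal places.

0.918

Half-versine of 213.3°: (1 − (-0.836))/2 = 0.918.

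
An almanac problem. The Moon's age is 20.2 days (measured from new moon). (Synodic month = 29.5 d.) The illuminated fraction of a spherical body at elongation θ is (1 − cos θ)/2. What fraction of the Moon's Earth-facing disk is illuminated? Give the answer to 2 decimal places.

0.70

Phase angle: θ = 360°·(20.2 d)/(29.5 d) = 246.5°.
cos 246.5° = (-0.399), so f = (1 − (-0.399))/2 = 0.699.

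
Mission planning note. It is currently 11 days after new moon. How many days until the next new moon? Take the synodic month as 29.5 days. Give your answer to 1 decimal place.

18.5 days

The next new moon completes the synodic month: 29.5 − 11 = 18.500 days.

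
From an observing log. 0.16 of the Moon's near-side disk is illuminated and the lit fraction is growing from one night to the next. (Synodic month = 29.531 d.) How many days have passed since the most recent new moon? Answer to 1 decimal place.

Invert f = (1 − cos θ)/2 to get cos θ = 1 − 2(0.16) = 0.680, hence θ₀ = arccos 0.680 = 47.2°.
Waxing ⇒ before full, so θ = 47.2°.
That fraction of the synodic month is 47.2/360 × 29.531 d ≈ 3.87 d.

3.9 days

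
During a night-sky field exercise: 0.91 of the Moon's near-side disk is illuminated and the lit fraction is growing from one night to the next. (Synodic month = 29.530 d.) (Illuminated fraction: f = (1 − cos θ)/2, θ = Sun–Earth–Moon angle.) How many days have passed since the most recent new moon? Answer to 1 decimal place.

Invert f = (1 − cos θ)/2 to get cos θ = 1 − 2(0.91) = -0.820, hence θ₀ = arccos -0.820 = 145.1°.
The Moon is waxing (0°–180°), so θ = 145.1° directly.
At 360°/29.530 d per day, 145.1° corresponds to 11.90 days.

11.9 days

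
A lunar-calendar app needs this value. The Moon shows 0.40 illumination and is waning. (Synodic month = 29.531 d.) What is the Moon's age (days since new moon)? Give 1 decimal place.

23.1 days

Invert f = (1 − cos θ)/2 to get cos θ = 1 − 2(0.40) = 0.200, hence θ₀ = arccos 0.200 = 78.5°.
A waning Moon lies in 180°–360°, so θ = 360° − 78.5° = 281.5°.
Age = 29.531 × 281.5°/360° ≈ 23.09 days.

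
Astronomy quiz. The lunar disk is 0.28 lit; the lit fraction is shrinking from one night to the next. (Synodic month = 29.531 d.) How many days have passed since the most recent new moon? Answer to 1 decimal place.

Invert f = (1 − cos θ)/2 to get cos θ = 1 − 2(0.28) = 0.440, hence θ₀ = arccos 0.440 = 63.9°.
Since the Moon is past full (waning), take the reflex angle: θ = 360° − 63.9° = 296.1°.
Age = 29.531 × 296.1°/360° ≈ 24.29 days.

24.3 days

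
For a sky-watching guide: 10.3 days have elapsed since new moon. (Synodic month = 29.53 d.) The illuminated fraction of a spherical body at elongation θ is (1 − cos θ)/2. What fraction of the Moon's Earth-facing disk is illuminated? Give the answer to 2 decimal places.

Elongation θ = 360° × 10.3/29.53 ≈ 125.6°.
Illuminated fraction = (1 − cos 125.6°)/2 = (1 − (-0.582))/2 ≈ 0.791.

0.79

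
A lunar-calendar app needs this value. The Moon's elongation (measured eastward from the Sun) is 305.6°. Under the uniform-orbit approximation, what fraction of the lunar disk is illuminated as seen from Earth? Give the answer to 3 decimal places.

0.209

cos 305.6° = 0.582, so f = (1 − 0.582)/2 = 0.209.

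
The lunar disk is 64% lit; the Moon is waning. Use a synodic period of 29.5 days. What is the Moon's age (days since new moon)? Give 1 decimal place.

cos θ = 1 − 2f = -0.280, giving a principal value of 106.3°.
A waning Moon lies in 180°–360°, so θ = 360° − 106.3° = 253.7°.
Age = 29.5 × 253.7°/360° ≈ 20.79 days.

20.8 days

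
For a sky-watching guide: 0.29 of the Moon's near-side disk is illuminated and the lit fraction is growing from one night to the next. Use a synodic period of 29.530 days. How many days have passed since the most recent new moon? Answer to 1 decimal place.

5.3 days

Invert f = (1 − cos θ)/2 to get cos θ = 1 − 2(0.29) = 0.420, hence θ₀ = arccos 0.420 = 65.2°.
Waxing ⇒ before full, so θ = 65.2°.
That fraction of the synodic month is 65.2/360 × 29.530 d ≈ 5.35 d.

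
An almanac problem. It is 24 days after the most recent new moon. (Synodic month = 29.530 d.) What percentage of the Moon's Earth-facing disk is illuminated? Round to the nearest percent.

The Moon has covered 24/29.530 of its cycle, so θ ≈ 360° × 24/29.530 = 292.6°.
With cos θ = 0.384, the lit fraction is (1 − 0.384)/2 ≈ 0.308, so 31%.

31%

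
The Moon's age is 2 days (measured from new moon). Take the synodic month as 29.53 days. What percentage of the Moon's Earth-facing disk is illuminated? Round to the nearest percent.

Phase angle: θ = 360°·(2 d)/(29.53 d) = 24.4°.
Illuminated fraction = (1 − cos 24.4°)/2 = (1 − 0.911)/2 ≈ 0.045, so 4%.

4%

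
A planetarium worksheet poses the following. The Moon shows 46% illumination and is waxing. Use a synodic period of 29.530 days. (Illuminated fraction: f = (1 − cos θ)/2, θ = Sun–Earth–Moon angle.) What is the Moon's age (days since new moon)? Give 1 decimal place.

Invert f = (1 − cos θ)/2 to get cos θ = 1 − 2(0.46) = 0.080, hence θ₀ = arccos 0.080 = 85.4°.
The Moon is waxing (0°–180°), so θ = 85.4° directly.
At 360°/29.530 d per day, 85.4° corresponds to 7.01 days.

7.0 days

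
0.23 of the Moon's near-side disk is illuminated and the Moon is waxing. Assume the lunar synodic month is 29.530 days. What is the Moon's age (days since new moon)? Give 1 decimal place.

Invert f = (1 − cos θ)/2 to get cos θ = 1 − 2(0.23) = 0.540, hence θ₀ = arccos 0.540 = 57.3°.
Before full moon the principal value applies: θ = 57.3°.
At 360°/29.530 d per day, 57.3° corresponds to 4.70 days.

4.7 days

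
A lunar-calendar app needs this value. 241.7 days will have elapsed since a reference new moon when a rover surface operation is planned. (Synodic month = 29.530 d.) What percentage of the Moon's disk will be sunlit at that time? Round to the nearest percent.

241.7 d spans 8 complete synodic months (8 × 29.530 = 236.24 d) plus 5.46 d.
Phase angle: θ = 360°·(5.46 d)/(29.530 d) = 66.6°.
Illuminated fraction = (1 − cos 66.6°)/2 = (1 − 0.398)/2 ≈ 0.301, so 30%.

30%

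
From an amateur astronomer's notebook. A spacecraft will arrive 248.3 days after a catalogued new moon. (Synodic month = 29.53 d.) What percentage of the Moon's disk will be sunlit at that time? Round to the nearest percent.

Reduce mod P: 248.3 − 8×29.53 = 12.06 d into the current lunation.
Elongation θ = 360° × 12.06/29.53 ≈ 147.0°.
cos 147.0° = (-0.839), so f = (1 − (-0.839))/2 = 0.919, so 92%.

92%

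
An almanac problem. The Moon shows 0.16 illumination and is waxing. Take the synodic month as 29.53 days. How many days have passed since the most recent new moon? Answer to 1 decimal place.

3.9 days

cos θ = 1 − 2f = 0.680, giving a principal value of 47.2°.
Before full moon the principal value applies: θ = 47.2°.
At 360°/29.53 d per day, 47.2° corresponds to 3.87 days.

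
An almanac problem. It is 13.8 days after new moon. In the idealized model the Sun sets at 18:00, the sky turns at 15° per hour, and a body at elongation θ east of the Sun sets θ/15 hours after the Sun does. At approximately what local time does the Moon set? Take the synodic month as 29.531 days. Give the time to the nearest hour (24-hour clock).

05:00

Elongation θ = 360° × 13.8/29.531 ≈ 168.2°.
The Moon trails the Sun by θ/15 = 168.2/15 ≈ 11.22 hours.
18:00 + 11.22 h ≈ 05:13 → 05:00 to the nearest hour.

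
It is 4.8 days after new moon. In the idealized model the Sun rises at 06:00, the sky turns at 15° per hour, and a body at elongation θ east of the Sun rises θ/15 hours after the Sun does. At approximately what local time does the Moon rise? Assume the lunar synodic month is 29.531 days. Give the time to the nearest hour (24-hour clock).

10:00

Phase angle: θ = 360°·(4.8 d)/(29.531 d) = 58.5°.
At 15° of sky rotation per hour, 58.5° corresponds to a 3.90 h lag.
06:00 + 3.90 h ≈ 09:54 → 10:00 to the nearest hour.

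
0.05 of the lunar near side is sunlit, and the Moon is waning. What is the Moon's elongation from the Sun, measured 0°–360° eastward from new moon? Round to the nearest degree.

Invert f = (1 − cos θ)/2 to get cos θ = 1 − 2(0.05) = 0.900, hence θ₀ = arccos 0.900 = 25.8°.
Since the Moon is past full (waning), take the reflex angle: θ = 360° − 25.8° = 334.2°.

334°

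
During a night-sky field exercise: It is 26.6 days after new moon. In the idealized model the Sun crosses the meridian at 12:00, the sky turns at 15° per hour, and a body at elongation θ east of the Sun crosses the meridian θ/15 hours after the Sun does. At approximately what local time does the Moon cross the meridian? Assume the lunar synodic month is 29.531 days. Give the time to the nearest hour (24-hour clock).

The Moon has covered 26.6/29.531 of its cycle, so θ ≈ 360° × 26.6/29.531 = 324.3°.
At 15° of sky rotation per hour, 324.3° corresponds to a 21.62 h lag.
12:00 + 21.62 h ≈ 09:37 → 10:00 to the nearest hour.

10:00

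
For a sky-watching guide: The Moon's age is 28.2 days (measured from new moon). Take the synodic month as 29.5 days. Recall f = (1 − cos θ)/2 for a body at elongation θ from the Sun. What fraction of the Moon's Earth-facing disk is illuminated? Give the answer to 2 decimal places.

0.02

Phase angle: θ = 360°·(28.2 d)/(29.5 d) = 344.1°.
cos 344.1° = 0.962, so f = (1 − 0.962)/2 = 0.019.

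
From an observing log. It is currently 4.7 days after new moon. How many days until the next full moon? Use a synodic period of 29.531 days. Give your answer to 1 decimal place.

10.1 days

Full moon occurs at elongation 180°, i.e. at age 29.531 × 180/360 = 14.765 d.
So 10.066 days remain (14.765 − 4.7).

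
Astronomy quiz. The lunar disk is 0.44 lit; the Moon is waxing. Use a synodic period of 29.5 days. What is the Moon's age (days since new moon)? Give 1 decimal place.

6.8 days

From f = (1 − cos θ)/2: cos θ = 1 − 2×0.44 = 0.120; arccos → 83.1°.
Waxing ⇒ before full, so θ = 83.1°.
That fraction of the synodic month is 83.1/360 × 29.5 d ≈ 6.81 d.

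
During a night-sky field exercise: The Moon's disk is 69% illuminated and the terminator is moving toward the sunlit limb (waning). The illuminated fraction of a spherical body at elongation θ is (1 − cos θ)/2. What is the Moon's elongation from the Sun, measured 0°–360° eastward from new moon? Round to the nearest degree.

248°

cos θ = 1 − 2f = -0.380, giving a principal value of 112.3°.
A waning Moon lies in 180°–360°, so θ = 360° − 112.3° = 247.7°.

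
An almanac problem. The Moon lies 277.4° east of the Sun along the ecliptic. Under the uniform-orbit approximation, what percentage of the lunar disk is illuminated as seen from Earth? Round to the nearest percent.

cos 277.4° = 0.129, so f = (1 − 0.129)/2 = 0.436, i.e. 44%.

44%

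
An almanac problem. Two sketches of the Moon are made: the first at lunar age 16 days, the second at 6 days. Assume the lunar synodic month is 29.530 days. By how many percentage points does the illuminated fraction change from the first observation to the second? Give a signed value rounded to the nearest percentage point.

First observation: θ = 360°·16/29.530 = 195.1°, so f = 0.983.
Second observation: θ = 73.1°, f = 0.355.
Δf = 0.355 − 0.983 = -0.628, i.e. -63 pp.

-63 pp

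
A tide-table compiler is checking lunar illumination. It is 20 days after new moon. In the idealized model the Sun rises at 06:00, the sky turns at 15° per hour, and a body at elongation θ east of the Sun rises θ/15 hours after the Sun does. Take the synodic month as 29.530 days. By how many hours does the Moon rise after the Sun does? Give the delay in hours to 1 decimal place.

Phase angle: θ = 360°·(20 d)/(29.530 d) = 243.8°.
Delay after the Sun = 243.8° / (15°/h) ≈ 16.25 h.
So the Moon rises 16.25 h after the Sun.

16.3 h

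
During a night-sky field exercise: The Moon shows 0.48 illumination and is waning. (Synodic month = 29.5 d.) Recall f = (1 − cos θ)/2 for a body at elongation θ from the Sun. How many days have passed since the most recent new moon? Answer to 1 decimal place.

22.3 days

From f = (1 − cos θ)/2: cos θ = 1 − 2×0.48 = 0.040; arccos → 87.7°.
A waning Moon lies in 180°–360°, so θ = 360° − 87.7° = 272.3°.
That fraction of the synodic month is 272.3/360 × 29.5 d ≈ 22.31 d.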